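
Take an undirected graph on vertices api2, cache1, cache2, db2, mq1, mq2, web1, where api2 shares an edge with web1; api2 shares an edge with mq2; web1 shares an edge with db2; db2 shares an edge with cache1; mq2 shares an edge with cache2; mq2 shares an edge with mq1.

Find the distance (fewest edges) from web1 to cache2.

Distance 0: web1.
Distance 1: api2, db2.
Distance 2: cache1, mq2.
Distance 3: cache2, mq1 — contains cache2.

3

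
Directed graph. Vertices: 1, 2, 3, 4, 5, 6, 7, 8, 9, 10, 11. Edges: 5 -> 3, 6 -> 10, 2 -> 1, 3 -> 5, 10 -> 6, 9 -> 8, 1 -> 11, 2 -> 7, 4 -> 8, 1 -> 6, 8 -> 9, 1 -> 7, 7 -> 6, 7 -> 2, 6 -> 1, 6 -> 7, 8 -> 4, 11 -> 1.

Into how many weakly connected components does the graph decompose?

3

From 1: component {1, 2, 6, 7, 10, 11}.
From 3: component {3, 5}.
From 4: component {4, 8, 9}.
That's 3 components.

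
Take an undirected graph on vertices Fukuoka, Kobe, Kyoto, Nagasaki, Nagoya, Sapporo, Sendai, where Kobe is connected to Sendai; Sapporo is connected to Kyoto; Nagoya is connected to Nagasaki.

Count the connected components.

4

From Fukuoka: component {Fukuoka}.
From Kobe: component {Kobe, Sendai}.
From Kyoto: component {Kyoto, Sapporo}.
From Nagasaki: component {Nagasaki, Nagoya}.
That's 4 components.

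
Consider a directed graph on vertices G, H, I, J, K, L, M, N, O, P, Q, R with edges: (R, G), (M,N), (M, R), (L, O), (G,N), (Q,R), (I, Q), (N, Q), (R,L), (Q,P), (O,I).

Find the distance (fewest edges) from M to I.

Distance 0: M.
Distance 1: N, R.
Distance 2: G, L, Q.
Distance 3: O, P.
Distance 4: I — contains I.

4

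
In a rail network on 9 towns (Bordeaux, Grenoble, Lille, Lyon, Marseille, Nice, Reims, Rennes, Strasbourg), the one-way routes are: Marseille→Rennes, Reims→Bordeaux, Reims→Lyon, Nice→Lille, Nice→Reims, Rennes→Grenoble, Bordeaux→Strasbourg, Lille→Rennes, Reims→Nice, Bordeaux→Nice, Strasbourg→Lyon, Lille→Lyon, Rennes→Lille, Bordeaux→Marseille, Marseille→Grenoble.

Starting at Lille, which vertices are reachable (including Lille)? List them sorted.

Start at Lille.
Its neighbours: Lyon, Rennes.
Then their neighbours: Grenoble.
Nothing further is reachable.

Grenoble, Lille, Lyon, Rennes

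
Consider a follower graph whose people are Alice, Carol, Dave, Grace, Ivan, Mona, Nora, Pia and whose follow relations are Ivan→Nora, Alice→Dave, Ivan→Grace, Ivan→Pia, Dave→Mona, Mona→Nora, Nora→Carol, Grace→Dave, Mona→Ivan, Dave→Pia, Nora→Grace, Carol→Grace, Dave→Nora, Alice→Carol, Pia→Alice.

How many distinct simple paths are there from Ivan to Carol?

Ivan→Grace→Dave→Mona→Nora→Carol
Ivan→Grace→Dave→Nora→Carol
Ivan→Grace→Dave→Pia→Alice→Carol
Ivan→Nora→Carol
Ivan→Nora→Grace→Dave→Pia→Alice→Carol
Ivan→Pia→Alice→Carol
Ivan→Pia→Alice→Dave→Mona→Nora→Carol
Ivan→Pia→Alice→Dave→Nora→Carol

8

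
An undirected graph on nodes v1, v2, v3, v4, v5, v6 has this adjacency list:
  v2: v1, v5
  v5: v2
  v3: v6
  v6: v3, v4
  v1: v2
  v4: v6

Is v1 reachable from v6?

No

Explore from v6.
Distance 1: reach v3, v4.
The search is exhausted without reaching v1; it lies in a different component.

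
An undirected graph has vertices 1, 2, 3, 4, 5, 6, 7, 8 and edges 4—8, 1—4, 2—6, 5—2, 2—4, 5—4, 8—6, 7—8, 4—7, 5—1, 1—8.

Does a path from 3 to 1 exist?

No

3 has no edges, so nothing is reachable from it.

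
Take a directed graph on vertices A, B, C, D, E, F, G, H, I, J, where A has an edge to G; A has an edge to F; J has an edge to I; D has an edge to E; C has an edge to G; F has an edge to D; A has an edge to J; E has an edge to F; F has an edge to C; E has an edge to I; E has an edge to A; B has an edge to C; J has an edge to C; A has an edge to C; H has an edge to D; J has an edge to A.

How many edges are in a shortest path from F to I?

Distance 0: F.
Distance 1: C, D.
Distance 2: E, G.
Distance 3: A, I — contains I.

3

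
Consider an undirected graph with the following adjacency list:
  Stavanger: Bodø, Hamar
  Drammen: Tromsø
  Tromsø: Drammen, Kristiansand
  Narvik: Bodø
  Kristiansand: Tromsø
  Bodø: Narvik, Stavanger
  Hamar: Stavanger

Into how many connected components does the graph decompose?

2

From Bodø: component {Bodø, Hamar, Narvik, Stavanger}.
From Drammen: component {Drammen, Kristiansand, Tromsø}.
That's 2 components.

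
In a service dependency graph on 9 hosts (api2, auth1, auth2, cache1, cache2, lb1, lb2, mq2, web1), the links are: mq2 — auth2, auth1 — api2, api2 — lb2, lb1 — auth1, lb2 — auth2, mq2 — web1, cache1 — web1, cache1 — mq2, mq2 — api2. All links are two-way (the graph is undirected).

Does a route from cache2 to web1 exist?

cache2 has no edges, so nothing is reachable from it.

No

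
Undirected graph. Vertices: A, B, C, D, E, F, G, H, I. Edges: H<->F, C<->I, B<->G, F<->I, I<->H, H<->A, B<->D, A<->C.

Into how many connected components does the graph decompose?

From A: component {A, C, F, H, I}.
From B: component {B, D, G}.
From E: component {E}.
That's 3 components.

3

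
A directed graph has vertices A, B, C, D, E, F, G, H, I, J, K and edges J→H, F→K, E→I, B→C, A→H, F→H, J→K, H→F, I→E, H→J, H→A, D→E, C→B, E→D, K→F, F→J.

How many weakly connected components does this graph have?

From A: component {A, F, H, J, K}.
From B: component {B, C}.
From D: component {D, E, I}.
From G: component {G}.
That's 4 components.

4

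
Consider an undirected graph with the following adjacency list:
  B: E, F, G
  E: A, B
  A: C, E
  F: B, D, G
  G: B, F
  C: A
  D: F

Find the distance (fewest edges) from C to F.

4

Distance 0: C.
Distance 1: A.
Distance 2: E.
Distance 3: B.
Distance 4: F, G — contains F.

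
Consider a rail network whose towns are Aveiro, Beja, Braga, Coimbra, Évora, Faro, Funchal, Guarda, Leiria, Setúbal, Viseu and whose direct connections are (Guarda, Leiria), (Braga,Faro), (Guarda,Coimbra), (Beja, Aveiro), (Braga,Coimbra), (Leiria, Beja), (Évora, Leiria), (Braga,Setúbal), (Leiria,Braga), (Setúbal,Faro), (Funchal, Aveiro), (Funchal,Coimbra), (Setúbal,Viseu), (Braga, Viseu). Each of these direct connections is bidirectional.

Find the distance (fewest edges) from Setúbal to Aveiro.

Distance 0: Setúbal.
Distance 1: Braga, Faro, Viseu.
Distance 2: Coimbra, Leiria.
Distance 3: Beja, Évora, Funchal, Guarda.
Distance 4: Aveiro — contains Aveiro.

4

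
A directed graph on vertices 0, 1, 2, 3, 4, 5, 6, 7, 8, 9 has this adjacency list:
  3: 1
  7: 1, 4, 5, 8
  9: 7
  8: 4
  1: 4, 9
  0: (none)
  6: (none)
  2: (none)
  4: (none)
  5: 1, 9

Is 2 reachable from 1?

Explore from 1.
Distance 1: reach 4, 9.
Distance 2: reach 7.
Distance 3: reach 5, 8.
The search from 1 is exhausted; no directed path reaches 2.

No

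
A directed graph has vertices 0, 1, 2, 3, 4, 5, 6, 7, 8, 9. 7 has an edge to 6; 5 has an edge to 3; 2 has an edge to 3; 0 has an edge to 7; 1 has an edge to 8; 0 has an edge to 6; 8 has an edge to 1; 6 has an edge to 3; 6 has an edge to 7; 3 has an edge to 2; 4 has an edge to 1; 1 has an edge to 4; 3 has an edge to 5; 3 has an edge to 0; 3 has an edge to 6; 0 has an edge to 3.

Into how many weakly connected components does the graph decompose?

3

From 0: component {0, 2, 3, 5, 6, 7}.
From 1: component {1, 4, 8}.
From 9: component {9}.
That's 3 components.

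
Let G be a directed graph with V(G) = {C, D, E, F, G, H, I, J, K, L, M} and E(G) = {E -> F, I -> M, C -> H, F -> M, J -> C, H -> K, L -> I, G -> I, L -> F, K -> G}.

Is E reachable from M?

No

M has no outgoing edges, so nothing is reachable from it.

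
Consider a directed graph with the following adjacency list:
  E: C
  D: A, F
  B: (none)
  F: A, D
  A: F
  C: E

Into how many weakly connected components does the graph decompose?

3

From A: component {A, D, F}.
From B: component {B}.
From C: component {C, E}.
That's 3 components.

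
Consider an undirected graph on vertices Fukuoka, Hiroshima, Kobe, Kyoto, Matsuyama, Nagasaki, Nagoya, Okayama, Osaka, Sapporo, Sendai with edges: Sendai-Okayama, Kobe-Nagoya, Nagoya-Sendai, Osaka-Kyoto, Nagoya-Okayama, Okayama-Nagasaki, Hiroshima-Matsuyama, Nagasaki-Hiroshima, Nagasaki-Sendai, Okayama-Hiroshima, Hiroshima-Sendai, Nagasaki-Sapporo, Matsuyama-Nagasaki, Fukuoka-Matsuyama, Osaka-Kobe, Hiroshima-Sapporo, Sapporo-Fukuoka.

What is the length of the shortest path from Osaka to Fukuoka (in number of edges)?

Distance 0: Osaka.
Distance 1: Kobe, Kyoto.
Distance 2: Nagoya.
Distance 3: Okayama, Sendai.
Distance 4: Hiroshima, Nagasaki.
Distance 5: Matsuyama, Sapporo.
Distance 6: Fukuoka — contains Fukuoka.

6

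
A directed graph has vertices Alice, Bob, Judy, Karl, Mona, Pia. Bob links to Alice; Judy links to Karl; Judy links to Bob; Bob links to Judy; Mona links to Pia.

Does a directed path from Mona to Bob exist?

Explore from Mona.
Distance 1: reach Pia.
The search from Mona is exhausted; no directed path reaches Bob.

No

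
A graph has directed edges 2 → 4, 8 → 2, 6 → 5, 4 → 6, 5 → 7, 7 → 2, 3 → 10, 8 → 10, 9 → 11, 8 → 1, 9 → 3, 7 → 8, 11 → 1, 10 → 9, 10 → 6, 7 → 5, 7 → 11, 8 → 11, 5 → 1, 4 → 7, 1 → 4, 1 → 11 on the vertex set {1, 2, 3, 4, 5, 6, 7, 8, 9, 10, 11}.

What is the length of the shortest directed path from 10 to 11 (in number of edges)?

Distance 0: 10.
Distance 1: 6, 9.
Distance 2: 3, 5, 11 — contains 11.

2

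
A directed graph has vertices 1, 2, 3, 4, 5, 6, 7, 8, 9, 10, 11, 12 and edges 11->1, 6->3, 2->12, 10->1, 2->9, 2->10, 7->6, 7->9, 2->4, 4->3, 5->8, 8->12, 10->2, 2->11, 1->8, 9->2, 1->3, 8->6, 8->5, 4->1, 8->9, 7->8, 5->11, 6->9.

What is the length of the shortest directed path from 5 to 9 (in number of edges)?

Distance 0: 5.
Distance 1: 8, 11.
Distance 2: 1, 6, 9, 12 — contains 9.

2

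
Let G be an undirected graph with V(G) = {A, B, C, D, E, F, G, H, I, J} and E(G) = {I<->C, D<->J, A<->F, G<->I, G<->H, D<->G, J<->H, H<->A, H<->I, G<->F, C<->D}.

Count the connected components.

From A: component {A, C, D, F, G, H, I, J}.
From B: component {B}.
From E: component {E}.
That's 3 components.

3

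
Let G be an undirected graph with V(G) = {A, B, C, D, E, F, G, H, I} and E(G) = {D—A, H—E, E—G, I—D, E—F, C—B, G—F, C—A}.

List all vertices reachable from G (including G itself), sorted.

E, F, G, H

Start at G.
Its neighbours: E, F.
Then their neighbours: H.
Nothing further is reachable.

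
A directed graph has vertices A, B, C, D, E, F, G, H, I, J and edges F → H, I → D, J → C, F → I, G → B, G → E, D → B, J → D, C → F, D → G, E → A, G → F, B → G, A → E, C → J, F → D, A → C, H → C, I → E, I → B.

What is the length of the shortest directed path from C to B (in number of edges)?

3

Distance 0: C.
Distance 1: F, J.
Distance 2: D, H, I.
Distance 3: B, E, G — contains B.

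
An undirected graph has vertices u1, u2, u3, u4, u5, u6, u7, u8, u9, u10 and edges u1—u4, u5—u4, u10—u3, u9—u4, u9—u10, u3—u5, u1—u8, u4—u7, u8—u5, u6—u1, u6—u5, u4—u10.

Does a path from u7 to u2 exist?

Explore from u7.
Distance 1: reach u4.
Distance 2: reach u1, u5, u9, u10.
Distance 3: reach u3, u6, u8.
The search is exhausted without reaching u2; it lies in a different component.

No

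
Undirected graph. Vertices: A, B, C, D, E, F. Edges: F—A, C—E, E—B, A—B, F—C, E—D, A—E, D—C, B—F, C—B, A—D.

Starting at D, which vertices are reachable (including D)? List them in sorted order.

Start at D.
Its neighbours: A, C, E.
Then their neighbours: B, F.
Every vertex is now reached.

A, B, C, D, E, F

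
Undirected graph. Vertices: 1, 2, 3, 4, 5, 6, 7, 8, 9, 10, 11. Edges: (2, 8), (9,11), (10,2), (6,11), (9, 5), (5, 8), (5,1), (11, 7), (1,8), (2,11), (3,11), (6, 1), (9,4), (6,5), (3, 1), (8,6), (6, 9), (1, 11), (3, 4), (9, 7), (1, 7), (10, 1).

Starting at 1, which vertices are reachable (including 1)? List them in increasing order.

Start at 1.
Its neighbours: 3, 5, 6, 7, 8, 10, 11.
Then their neighbours: 2, 4, 9.
Every vertex is now reached.

1, 2, 3, 4, 5, 6, 7, 8, 9, 10, 11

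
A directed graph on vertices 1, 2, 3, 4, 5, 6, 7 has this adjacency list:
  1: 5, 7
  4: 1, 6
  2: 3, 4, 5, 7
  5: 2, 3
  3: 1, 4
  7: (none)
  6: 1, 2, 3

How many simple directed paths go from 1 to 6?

1→5→2→3→4→6
1→5→2→4→6
1→5→3→4→6

3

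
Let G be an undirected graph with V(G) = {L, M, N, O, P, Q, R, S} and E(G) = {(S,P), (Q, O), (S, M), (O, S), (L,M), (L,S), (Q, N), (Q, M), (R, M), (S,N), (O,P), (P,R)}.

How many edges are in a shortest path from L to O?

Distance 0: L.
Distance 1: M, S.
Distance 2: N, O, P, Q, R — contains O.

2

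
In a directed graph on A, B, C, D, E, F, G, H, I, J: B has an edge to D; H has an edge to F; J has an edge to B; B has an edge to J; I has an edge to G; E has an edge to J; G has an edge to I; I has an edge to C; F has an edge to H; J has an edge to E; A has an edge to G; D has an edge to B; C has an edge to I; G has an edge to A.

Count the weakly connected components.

3

From A: component {A, C, G, I}.
From B: component {B, D, E, J}.
From F: component {F, H}.
That's 3 components.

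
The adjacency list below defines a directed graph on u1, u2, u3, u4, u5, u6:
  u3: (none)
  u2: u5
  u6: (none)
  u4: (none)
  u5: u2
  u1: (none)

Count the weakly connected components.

5

From u1: component {u1}.
From u2: component {u2, u5}.
From u3: component {u3}.
From u4: component {u4}.
From u6: component {u6}.
That's 5 components.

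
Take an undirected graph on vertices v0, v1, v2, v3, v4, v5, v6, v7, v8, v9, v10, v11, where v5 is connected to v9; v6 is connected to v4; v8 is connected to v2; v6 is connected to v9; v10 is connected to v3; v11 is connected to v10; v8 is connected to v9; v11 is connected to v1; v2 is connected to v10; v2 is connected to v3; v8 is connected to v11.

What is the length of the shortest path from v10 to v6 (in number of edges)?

4

Distance 0: v10.
Distance 1: v2, v3, v11.
Distance 2: v1, v8.
Distance 3: v9.
Distance 4: v5, v6 — contains v6.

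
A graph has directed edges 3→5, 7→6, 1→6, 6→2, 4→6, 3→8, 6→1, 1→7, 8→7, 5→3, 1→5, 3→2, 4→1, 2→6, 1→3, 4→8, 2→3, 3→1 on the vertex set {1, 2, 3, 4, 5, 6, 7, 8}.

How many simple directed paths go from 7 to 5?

4

7→6→1→3→5
7→6→1→5
7→6→2→3→1→5
7→6→2→3→5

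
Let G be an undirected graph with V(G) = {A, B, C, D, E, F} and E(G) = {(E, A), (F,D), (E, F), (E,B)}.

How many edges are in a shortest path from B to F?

2

Distance 0: B.
Distance 1: E.
Distance 2: A, F — contains F.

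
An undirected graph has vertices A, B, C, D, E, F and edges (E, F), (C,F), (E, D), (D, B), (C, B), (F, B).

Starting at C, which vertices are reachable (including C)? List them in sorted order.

B, C, D, E, F

Start at C.
Its neighbours: B, F.
Then their neighbours: D, E.
Nothing further is reachable.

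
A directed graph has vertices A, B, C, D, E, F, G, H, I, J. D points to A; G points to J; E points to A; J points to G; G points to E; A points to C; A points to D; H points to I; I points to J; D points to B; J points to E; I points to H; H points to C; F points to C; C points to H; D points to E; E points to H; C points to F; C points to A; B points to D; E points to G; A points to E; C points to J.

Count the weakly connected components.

1

From A: component {A, B, C, D, E, F, G, H, I, J}.
That's 1 component.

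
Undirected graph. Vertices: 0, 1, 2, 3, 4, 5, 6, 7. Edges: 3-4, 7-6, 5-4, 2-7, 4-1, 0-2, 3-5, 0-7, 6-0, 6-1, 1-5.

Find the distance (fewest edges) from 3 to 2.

Distance 0: 3.
Distance 1: 4, 5.
Distance 2: 1.
Distance 3: 6.
Distance 4: 0, 7.
Distance 5: 2 — contains 2.

5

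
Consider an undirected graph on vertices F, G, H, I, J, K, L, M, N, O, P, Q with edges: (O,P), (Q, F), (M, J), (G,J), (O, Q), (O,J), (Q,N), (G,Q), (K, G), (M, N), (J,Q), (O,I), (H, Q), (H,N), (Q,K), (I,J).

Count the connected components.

From F: component {F, G, H, I, J, K, M, N, O, P, Q}.
From L: component {L}.
That's 2 components.

2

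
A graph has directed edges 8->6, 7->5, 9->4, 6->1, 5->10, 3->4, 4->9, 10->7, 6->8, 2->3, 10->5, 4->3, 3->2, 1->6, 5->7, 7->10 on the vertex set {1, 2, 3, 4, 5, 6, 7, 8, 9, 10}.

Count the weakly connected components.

3

From 1: component {1, 6, 8}.
From 2: component {2, 3, 4, 9}.
From 5: component {5, 7, 10}.
That's 3 components.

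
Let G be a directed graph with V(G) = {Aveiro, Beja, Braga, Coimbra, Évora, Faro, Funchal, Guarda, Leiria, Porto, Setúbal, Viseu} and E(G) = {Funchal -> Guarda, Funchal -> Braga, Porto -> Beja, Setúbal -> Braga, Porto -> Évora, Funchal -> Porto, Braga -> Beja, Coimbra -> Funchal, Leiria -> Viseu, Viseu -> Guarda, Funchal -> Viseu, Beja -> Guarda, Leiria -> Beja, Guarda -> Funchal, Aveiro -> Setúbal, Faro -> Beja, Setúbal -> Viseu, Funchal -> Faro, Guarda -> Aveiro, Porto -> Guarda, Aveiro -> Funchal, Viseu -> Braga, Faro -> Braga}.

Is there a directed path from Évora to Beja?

No

Évora has no outgoing edges, so nothing is reachable from it.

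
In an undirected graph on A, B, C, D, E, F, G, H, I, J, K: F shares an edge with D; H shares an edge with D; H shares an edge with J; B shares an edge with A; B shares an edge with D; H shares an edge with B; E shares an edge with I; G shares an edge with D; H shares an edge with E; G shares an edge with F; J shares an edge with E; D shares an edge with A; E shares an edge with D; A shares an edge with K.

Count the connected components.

2

From A: component {A, B, D, E, F, G, H, I, J, K}.
From C: component {C}.
That's 2 components.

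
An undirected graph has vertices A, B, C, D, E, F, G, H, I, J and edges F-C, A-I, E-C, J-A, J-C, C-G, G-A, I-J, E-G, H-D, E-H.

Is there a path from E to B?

No

Explore from E.
Distance 1: reach C, G, H.
Distance 2: reach A, D, F, J.
Distance 3: reach I.
The search is exhausted without reaching B; it lies in a different component.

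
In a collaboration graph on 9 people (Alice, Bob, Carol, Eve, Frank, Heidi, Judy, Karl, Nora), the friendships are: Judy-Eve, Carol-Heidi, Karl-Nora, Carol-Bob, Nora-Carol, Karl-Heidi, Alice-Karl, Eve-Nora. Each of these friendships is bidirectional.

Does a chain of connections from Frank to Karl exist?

No

Frank has no edges, so nothing is reachable from it.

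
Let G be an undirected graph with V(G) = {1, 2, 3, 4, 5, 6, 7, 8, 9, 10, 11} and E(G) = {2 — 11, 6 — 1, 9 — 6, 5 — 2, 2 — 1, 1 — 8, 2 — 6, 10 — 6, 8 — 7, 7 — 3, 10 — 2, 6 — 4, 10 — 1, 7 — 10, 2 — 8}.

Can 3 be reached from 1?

Yes

Explore from 1.
Distance 1: reach 2, 6, 8, 10.
Distance 2: reach 4, 5, 7, 9, 11.
Distance 3: reach 3.
Found 3.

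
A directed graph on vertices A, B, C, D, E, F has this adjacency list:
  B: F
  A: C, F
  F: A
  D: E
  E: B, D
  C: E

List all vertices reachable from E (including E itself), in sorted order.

A, B, C, D, E, F

Start at E.
Its neighbours: B, D.
Then their neighbours: F.
Then next layer: A.
Then next layer: C.
Every vertex is now reached.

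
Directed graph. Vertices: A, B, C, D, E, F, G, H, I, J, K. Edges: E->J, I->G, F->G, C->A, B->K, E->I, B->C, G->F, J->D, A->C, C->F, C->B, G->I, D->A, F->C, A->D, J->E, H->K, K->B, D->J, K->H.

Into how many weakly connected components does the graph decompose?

From A: component {A, B, C, D, E, F, G, H, I, J, K}.
That's 1 component.

1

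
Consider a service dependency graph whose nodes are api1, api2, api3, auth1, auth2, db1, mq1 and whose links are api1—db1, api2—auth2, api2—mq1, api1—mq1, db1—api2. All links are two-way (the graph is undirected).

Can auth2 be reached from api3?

No

api3 has no edges, so nothing is reachable from it.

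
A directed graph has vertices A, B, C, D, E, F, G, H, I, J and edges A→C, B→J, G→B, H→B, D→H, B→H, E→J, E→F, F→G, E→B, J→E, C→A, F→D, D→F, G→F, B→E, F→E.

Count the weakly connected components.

From A: component {A, C}.
From B: component {B, D, E, F, G, H, J}.
From I: component {I}.
That's 3 components.

3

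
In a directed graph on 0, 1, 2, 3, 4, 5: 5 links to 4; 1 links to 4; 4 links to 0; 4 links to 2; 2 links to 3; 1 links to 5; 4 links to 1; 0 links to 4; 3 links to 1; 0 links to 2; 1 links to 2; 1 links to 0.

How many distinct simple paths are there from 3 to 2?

3→1→0→2
3→1→0→4→2
3→1→2
3→1→4→0→2
3→1→4→2
3→1→5→4→0→2
3→1→5→4→2

7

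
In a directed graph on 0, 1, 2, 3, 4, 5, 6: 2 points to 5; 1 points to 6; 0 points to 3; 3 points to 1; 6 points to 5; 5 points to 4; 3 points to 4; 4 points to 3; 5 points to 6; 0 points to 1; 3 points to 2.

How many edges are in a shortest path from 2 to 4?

2

Distance 0: 2.
Distance 1: 5.
Distance 2: 4, 6 — contains 4.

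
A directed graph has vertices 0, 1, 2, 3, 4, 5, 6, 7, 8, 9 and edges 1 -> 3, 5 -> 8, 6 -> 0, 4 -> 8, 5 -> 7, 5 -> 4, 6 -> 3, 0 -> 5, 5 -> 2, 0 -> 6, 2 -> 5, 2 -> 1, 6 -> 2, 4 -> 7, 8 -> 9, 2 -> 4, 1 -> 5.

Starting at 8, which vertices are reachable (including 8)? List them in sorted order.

8, 9

Start at 8.
Its neighbours: 9.
Nothing further is reachable.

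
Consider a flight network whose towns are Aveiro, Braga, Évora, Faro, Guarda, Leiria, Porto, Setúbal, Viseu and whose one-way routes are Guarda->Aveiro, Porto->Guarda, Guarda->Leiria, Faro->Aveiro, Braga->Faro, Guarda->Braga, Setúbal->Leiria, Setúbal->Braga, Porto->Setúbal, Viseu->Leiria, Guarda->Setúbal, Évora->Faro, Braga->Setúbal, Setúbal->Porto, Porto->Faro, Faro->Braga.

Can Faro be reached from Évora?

Yes

Explore from Évora.
Distance 1: reach Faro.
Found Faro.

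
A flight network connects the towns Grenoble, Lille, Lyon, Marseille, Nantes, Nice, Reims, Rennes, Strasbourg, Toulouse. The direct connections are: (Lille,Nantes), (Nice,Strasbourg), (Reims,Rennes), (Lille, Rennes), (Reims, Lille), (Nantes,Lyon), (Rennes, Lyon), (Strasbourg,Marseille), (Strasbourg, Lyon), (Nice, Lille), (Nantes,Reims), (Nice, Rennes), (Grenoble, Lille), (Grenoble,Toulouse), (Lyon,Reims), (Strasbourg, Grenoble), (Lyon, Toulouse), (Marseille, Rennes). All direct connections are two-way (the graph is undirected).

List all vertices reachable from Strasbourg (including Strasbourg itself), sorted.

Grenoble, Lille, Lyon, Marseille, Nantes, Nice, Reims, Rennes, Strasbourg, Toulouse

Start at Strasbourg.
Its neighbours: Grenoble, Lyon, Marseille, Nice.
Then their neighbours: Lille, Nantes, Reims, Rennes, Toulouse.
Every vertex is now reached.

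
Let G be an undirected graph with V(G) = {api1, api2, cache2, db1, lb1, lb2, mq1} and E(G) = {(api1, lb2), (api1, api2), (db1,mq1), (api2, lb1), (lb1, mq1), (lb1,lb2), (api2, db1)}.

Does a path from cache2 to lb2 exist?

No

cache2 has no edges, so nothing is reachable from it.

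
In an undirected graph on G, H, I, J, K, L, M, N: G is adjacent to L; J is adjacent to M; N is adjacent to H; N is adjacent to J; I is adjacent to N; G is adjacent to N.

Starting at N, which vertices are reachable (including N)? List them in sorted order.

Start at N.
Its neighbours: G, H, I, J.
Then their neighbours: L, M.
Nothing further is reachable.

G, H, I, J, L, M, N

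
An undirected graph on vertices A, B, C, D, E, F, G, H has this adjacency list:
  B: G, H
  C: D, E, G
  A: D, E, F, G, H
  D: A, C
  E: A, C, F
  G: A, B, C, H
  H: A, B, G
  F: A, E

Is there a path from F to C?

Yes

Explore from F.
Distance 1: reach A, E.
Distance 2: reach C, D, G, H.
Found C.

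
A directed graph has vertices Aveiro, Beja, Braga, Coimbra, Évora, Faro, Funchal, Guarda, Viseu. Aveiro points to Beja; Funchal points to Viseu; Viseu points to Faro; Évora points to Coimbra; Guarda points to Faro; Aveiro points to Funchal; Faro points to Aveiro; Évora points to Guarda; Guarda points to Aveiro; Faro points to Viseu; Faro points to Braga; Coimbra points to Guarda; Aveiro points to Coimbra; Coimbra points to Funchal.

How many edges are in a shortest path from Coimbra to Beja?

Distance 0: Coimbra.
Distance 1: Funchal, Guarda.
Distance 2: Aveiro, Faro, Viseu.
Distance 3: Beja, Braga — contains Beja.

3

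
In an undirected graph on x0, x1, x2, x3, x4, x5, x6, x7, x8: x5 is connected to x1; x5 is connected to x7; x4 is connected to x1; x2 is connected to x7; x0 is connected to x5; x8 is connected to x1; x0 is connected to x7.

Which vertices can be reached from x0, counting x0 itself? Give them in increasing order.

x0, x1, x2, x4, x5, x7, x8

Start at x0.
Its neighbours: x5, x7.
Then their neighbours: x1, x2.
Then next layer: x4, x8.
Nothing further is reachable.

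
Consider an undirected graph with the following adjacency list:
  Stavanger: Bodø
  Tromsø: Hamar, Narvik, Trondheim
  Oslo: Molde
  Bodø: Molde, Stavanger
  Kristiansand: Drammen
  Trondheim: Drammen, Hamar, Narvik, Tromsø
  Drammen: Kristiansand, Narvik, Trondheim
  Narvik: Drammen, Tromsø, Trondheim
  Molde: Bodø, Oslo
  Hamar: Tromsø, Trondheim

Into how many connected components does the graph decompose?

From Bodø: component {Bodø, Molde, Oslo, Stavanger}.
From Drammen: component {Drammen, Hamar, Kristiansand, Narvik, Tromsø, Trondheim}.
That's 2 components.

2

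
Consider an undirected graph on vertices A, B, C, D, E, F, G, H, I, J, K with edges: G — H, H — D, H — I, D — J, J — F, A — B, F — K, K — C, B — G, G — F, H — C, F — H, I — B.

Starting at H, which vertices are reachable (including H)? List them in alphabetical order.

A, B, C, D, F, G, H, I, J, K

Start at H.
Its neighbours: C, D, F, G, I.
Then their neighbours: B, J, K.
Then next layer: A.
Nothing further is reachable.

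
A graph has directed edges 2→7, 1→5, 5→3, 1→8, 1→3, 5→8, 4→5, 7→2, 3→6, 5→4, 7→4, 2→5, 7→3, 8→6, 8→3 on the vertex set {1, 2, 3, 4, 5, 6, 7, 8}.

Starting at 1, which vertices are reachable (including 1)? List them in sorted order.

1, 3, 4, 5, 6, 8

Start at 1.
Its neighbours: 3, 5, 8.
Then their neighbours: 4, 6.
Nothing further is reachable.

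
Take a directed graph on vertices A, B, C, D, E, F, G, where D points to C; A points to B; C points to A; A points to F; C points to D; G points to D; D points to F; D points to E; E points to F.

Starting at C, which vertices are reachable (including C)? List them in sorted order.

A, B, C, D, E, F

Start at C.
Its neighbours: A, D.
Then their neighbours: B, E, F.
Nothing further is reachable.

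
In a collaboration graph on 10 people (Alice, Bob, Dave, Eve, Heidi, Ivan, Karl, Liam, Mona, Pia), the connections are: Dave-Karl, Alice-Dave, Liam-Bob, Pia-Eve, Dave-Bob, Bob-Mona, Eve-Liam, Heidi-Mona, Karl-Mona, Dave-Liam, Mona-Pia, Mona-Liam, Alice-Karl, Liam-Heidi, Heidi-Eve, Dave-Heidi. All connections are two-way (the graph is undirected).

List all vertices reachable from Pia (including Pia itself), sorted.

Start at Pia.
Its neighbours: Eve, Mona.
Then their neighbours: Bob, Heidi, Karl, Liam.
Then next layer: Alice, Dave.
Nothing further is reachable.

Alice, Bob, Dave, Eve, Heidi, Karl, Liam, Mona, Pia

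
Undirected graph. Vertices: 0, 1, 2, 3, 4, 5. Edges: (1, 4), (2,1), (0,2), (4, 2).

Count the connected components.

3

From 0: component {0, 1, 2, 4}.
From 3: component {3}.
From 5: component {5}.
That's 3 components.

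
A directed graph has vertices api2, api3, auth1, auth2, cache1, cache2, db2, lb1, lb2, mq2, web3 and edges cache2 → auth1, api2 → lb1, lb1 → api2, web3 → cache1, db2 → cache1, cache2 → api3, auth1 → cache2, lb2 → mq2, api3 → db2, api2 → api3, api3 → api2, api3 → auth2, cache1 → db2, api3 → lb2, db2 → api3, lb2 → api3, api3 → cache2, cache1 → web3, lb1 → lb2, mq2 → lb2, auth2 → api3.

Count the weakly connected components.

From api2: component {api2, api3, auth1, auth2, cache1, cache2, db2, lb1, lb2, mq2, web3}.
That's 1 component.

1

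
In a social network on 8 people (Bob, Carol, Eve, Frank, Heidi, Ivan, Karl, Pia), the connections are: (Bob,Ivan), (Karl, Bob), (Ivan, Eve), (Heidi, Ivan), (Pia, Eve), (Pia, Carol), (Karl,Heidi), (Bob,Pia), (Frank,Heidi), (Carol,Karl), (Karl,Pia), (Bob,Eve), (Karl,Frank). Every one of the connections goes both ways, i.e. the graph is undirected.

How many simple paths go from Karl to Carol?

Karl–Bob–Eve–Pia–Carol
Karl–Bob–Ivan–Eve–Pia–Carol
Karl–Bob–Pia–Carol
Karl–Carol
Karl–Frank–Heidi–Ivan–Bob–Eve–Pia–Carol
Karl–Frank–Heidi–Ivan–Bob–Pia–Carol
Karl–Frank–Heidi–Ivan–Eve–Bob–Pia–Carol
Karl–Frank–Heidi–Ivan–Eve–Pia–Carol
Karl–Heidi–Ivan–Bob–Eve–Pia–Carol
Karl–Heidi–Ivan–Bob–Pia–Carol
Karl–Heidi–Ivan–Eve–Bob–Pia–Carol
Karl–Heidi–Ivan–Eve–Pia–Carol
Karl–Pia–Carol

13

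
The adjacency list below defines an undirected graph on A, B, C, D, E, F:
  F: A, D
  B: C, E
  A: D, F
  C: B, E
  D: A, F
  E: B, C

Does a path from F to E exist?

No

Explore from F.
Distance 1: reach A, D.
The search is exhausted without reaching E; it lies in a different component.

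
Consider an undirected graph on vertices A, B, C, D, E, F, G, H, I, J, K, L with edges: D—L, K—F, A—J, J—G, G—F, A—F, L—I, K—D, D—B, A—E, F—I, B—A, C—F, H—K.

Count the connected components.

1

From A: component {A, B, C, D, E, F, G, H, I, J, K, L}.
That's 1 component.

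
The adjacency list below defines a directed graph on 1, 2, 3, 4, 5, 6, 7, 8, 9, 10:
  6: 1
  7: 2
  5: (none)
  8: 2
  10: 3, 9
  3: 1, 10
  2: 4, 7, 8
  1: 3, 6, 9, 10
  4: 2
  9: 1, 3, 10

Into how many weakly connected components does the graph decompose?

From 1: component {1, 3, 6, 9, 10}.
From 2: component {2, 4, 7, 8}.
From 5: component {5}.
That's 3 components.

3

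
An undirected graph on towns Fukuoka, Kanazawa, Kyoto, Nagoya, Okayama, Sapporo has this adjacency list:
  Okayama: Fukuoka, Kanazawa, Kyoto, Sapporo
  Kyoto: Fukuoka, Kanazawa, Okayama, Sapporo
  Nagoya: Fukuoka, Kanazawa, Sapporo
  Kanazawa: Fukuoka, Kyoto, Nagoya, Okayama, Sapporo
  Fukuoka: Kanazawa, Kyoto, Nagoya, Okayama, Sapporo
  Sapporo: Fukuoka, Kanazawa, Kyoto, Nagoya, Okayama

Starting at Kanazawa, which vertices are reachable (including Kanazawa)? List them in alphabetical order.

Fukuoka, Kanazawa, Kyoto, Nagoya, Okayama, Sapporo

Start at Kanazawa.
Its neighbours: Fukuoka, Kyoto, Nagoya, Okayama, Sapporo.
Every vertex is now reached.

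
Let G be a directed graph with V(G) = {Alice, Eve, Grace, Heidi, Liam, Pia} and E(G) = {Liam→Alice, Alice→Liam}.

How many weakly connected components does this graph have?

From Alice: component {Alice, Liam}.
From Eve: component {Eve}.
From Grace: component {Grace}.
From Heidi: component {Heidi}.
From Pia: component {Pia}.
That's 5 components.

5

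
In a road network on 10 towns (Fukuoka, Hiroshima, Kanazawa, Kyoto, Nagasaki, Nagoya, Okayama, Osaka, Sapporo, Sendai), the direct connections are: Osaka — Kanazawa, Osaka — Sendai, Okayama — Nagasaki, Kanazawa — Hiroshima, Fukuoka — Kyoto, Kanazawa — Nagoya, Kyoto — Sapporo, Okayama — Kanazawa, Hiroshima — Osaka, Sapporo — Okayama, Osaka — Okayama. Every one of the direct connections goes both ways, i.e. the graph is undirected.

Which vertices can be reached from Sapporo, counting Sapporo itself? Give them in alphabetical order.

Fukuoka, Hiroshima, Kanazawa, Kyoto, Nagasaki, Nagoya, Okayama, Osaka, Sapporo, Sendai

Start at Sapporo.
Its neighbours: Kyoto, Okayama.
Then their neighbours: Fukuoka, Kanazawa, Nagasaki, Osaka.
Then next layer: Hiroshima, Nagoya, Sendai.
Every vertex is now reached.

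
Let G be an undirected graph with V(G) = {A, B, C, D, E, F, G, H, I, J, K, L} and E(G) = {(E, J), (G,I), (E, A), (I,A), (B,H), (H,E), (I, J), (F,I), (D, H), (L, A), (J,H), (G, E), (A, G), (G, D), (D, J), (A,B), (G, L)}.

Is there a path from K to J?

K has no edges, so nothing is reachable from it.

No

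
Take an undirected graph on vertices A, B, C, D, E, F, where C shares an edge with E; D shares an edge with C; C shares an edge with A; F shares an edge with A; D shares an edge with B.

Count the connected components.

From A: component {A, B, C, D, E, F}.
That's 1 component.

1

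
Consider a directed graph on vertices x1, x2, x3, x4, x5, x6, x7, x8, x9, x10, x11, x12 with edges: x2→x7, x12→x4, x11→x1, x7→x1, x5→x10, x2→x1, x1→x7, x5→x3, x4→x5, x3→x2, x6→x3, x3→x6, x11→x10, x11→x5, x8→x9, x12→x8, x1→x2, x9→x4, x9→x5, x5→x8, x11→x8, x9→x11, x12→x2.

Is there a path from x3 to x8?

No

Explore from x3.
Distance 1: reach x2, x6.
Distance 2: reach x1, x7.
The search from x3 is exhausted; no directed path reaches x8.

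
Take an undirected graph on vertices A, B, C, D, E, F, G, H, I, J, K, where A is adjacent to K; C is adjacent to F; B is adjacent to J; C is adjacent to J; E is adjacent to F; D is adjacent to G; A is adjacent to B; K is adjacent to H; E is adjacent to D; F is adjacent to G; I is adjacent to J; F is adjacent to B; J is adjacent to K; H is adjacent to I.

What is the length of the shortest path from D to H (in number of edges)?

6

Distance 0: D.
Distance 1: E, G.
Distance 2: F.
Distance 3: B, C.
Distance 4: A, J.
Distance 5: I, K.
Distance 6: H — contains H.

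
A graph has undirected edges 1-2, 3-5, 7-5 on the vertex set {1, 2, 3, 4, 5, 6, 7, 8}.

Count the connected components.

5

From 1: component {1, 2}.
From 3: component {3, 5, 7}.
From 4: component {4}.
From 6: component {6}.
From 8: component {8}.
That's 5 components.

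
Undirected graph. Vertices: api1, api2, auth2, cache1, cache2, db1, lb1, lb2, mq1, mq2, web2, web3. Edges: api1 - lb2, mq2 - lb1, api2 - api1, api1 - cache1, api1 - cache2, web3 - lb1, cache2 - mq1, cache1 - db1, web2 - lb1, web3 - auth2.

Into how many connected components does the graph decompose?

2

From api1: component {api1, api2, cache1, cache2, db1, lb2, mq1}.
From auth2: component {auth2, lb1, mq2, web2, web3}.
That's 2 components.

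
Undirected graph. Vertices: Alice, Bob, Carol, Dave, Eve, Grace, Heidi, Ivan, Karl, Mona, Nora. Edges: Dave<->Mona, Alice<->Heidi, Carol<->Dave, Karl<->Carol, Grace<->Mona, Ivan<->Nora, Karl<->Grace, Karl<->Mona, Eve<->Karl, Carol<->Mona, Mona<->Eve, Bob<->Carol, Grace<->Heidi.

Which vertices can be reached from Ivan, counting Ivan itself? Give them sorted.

Start at Ivan.
Its neighbours: Nora.
Nothing further is reachable.

Ivan, Nora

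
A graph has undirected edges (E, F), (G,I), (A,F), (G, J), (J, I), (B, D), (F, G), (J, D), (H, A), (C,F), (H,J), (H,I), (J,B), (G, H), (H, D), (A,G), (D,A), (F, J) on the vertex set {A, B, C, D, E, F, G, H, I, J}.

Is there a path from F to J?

Yes

Explore from F.
Distance 1: reach A, C, E, G, J.
Found J.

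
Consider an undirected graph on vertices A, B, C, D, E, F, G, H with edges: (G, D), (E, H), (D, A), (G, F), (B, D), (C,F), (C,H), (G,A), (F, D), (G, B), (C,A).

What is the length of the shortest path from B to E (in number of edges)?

5

Distance 0: B.
Distance 1: D, G.
Distance 2: A, F.
Distance 3: C.
Distance 4: H.
Distance 5: E — contains E.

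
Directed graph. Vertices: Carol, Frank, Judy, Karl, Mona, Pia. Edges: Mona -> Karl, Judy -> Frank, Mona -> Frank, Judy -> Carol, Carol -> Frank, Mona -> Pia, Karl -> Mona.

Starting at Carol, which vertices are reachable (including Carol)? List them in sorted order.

Start at Carol.
Its neighbours: Frank.
Nothing further is reachable.

Carol, Frank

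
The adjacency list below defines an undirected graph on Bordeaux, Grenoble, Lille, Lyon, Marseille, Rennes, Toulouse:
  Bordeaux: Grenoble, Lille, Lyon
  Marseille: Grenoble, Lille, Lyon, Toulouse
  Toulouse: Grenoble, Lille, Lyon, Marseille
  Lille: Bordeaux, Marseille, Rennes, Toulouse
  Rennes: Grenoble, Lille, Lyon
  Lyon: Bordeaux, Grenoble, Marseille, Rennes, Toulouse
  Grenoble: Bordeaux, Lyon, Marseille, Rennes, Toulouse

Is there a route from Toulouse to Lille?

Explore from Toulouse.
Distance 1: reach Grenoble, Lille, Lyon, Marseille.
Found Lille.

Yes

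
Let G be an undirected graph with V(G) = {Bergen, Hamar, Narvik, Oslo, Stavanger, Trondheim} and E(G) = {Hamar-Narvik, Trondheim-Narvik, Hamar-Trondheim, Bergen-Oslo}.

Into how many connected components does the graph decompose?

3

From Bergen: component {Bergen, Oslo}.
From Hamar: component {Hamar, Narvik, Trondheim}.
From Stavanger: component {Stavanger}.
That's 3 components.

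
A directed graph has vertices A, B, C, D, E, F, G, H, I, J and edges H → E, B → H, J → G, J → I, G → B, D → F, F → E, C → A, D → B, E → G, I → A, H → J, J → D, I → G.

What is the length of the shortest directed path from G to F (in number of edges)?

5

Distance 0: G.
Distance 1: B.
Distance 2: H.
Distance 3: E, J.
Distance 4: D, I.
Distance 5: A, F — contains F.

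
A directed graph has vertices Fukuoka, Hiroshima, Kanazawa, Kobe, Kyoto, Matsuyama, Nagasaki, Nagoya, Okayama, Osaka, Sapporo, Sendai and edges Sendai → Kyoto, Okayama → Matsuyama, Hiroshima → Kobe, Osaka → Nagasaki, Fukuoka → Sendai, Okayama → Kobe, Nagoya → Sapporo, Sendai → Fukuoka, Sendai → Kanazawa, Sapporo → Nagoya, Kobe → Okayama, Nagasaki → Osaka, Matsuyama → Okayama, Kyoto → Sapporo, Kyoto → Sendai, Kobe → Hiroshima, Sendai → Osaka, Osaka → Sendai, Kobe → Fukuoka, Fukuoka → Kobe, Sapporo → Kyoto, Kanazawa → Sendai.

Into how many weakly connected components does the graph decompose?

1

From Fukuoka: component {Fukuoka, Hiroshima, Kanazawa, Kobe, Kyoto, Matsuyama, Nagasaki, Nagoya, Okayama, Osaka, Sapporo, Sendai}.
That's 1 component.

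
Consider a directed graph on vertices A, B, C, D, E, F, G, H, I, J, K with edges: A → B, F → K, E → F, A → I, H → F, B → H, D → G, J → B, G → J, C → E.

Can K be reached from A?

Yes

Explore from A.
Distance 1: reach B, I.
Distance 2: reach H.
Distance 3: reach F.
Distance 4: reach K.
Found K.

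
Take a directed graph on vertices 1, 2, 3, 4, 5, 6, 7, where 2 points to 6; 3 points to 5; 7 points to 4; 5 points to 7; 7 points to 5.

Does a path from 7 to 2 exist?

Explore from 7.
Distance 1: reach 4, 5.
The search from 7 is exhausted; no directed path reaches 2.

No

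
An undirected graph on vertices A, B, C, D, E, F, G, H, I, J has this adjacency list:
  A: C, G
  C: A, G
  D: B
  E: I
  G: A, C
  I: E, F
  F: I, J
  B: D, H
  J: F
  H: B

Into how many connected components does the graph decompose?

3

From A: component {A, C, G}.
From B: component {B, D, H}.
From E: component {E, F, I, J}.
That's 3 components.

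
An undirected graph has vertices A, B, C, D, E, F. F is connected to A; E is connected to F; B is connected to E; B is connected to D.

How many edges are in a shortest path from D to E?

2

Distance 0: D.
Distance 1: B.
Distance 2: E — contains E.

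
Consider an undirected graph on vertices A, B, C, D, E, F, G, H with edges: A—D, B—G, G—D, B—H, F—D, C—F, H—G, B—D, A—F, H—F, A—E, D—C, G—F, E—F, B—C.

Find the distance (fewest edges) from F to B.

Distance 0: F.
Distance 1: A, C, D, E, G, H.
Distance 2: B — contains B.

2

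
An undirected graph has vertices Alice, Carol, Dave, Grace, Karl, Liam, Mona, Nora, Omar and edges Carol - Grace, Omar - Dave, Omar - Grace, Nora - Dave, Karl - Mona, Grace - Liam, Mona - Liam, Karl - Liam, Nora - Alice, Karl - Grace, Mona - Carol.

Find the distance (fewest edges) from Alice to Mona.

Distance 0: Alice.
Distance 1: Nora.
Distance 2: Dave.
Distance 3: Omar.
Distance 4: Grace.
Distance 5: Carol, Karl, Liam.
Distance 6: Mona — contains Mona.

6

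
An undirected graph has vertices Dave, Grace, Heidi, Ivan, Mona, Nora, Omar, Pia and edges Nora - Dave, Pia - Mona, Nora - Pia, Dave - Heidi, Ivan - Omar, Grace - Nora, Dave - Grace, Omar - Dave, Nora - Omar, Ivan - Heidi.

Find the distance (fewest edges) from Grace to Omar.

2

Distance 0: Grace.
Distance 1: Dave, Nora.
Distance 2: Heidi, Omar, Pia — contains Omar.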